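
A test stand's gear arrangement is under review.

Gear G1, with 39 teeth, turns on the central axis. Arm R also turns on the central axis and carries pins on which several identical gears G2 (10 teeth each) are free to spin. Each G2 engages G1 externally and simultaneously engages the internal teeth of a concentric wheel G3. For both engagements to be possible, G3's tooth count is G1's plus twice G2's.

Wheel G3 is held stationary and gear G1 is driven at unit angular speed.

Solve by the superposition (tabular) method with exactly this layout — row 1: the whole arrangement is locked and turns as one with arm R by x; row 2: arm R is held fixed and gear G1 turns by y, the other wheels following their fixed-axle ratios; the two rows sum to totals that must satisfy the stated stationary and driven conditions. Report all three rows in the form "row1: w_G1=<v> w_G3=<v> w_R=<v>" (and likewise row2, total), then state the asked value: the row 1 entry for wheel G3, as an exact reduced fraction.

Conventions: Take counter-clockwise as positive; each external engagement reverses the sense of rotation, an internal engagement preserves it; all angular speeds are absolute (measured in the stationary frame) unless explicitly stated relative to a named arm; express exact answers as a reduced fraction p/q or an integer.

row1: w_G1=39/98 w_G3=39/98 w_R=39/98
row2: w_G1=59/98 w_G3=-39/98 w_R=0
total: w_G1=1 w_G3=0 w_R=39/98
asked value: 39/98

class = planetary set [G3 = 39+2·10 = 59; Willis about the carrier]
row 1 (train locked, turned with arm): all members turn x
superposition row 2 [arm held]: sun y, ring −(39/59)·y, arm 0
boundary: total ω_ring = x − (39/59)·y = 0 and total ω_sun = x + y = 1  ⇒  y = 59/98, x = 39/98
row 2 ring = −(39/59)·59/98 = -39/98
totals (row 1 + row 2): sun 39/98 + 59/98 = 1, ring 39/98 + (-39/98) = 0, arm 39/98 + 0 = 39/98
asked cell (row1, ring) = 39/98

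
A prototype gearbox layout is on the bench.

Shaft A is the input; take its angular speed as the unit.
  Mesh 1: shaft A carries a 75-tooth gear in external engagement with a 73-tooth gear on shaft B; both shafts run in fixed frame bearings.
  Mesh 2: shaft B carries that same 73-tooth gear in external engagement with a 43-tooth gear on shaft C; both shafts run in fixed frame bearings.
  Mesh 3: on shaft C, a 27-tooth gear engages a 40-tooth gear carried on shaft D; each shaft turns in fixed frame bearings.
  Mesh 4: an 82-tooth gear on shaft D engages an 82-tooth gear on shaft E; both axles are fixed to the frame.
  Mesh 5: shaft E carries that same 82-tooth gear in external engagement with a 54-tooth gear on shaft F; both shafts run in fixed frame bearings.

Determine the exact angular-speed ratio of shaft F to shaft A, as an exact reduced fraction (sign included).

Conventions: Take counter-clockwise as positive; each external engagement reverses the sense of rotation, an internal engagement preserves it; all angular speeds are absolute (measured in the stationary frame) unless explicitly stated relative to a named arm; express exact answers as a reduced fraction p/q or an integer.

class = fixed-axis compound train [5 meshes; 5 ratios multiply, 5 sense flips]
mesh 1 [75T→73T]: running ratio 75/73, sense −
mesh 2 [73T→43T]: running ratio 75/43, sense +
mesh 3 [27T→40T]: running ratio 405/344, sense −
mesh 4 [82T→82T]: running ratio 405/344, sense +
mesh 5 [82T→54T]: running ratio 615/344, sense −
ω_out/ω_in = -615/344

-615/344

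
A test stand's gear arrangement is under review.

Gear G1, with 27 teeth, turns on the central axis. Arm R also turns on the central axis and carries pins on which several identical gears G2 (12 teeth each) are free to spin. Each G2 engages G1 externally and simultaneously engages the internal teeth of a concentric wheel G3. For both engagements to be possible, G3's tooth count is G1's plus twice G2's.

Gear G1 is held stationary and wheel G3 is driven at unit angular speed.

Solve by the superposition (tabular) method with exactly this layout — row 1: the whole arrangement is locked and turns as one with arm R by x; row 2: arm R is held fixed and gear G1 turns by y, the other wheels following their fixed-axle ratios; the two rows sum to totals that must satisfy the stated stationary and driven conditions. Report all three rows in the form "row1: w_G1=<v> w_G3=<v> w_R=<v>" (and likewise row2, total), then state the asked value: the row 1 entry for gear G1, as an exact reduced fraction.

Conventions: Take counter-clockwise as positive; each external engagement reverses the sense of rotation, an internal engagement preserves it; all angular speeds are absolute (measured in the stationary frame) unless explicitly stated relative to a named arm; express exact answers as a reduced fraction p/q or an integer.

row1: w_G1=17/26 w_G3=17/26 w_R=17/26
row2: w_G1=-17/26 w_G3=9/26 w_R=0
total: w_G1=0 w_G3=1 w_R=17/26
asked value: 17/26

recognized (axles ride arm R): planetary set, 27/12/51 teeth
row 1: whole set turns with the arm by x
row 2 — arm fixed, fixed-axis ratios: sun y, ring −(27/51)·y, arm 0
boundary: total ω_sun = x + y = 0 and total ω_ring = x − (27/51)·y = 1  ⇒  y = -17/26, x = 17/26
row 2 ring = −(27/51)·(-17/26) = 9/26
totals (row 1 + row 2): sun 17/26 + (-17/26) = 0, ring 17/26 + 9/26 = 1, arm 17/26 + 0 = 17/26
asked cell (row1, sun) = 17/26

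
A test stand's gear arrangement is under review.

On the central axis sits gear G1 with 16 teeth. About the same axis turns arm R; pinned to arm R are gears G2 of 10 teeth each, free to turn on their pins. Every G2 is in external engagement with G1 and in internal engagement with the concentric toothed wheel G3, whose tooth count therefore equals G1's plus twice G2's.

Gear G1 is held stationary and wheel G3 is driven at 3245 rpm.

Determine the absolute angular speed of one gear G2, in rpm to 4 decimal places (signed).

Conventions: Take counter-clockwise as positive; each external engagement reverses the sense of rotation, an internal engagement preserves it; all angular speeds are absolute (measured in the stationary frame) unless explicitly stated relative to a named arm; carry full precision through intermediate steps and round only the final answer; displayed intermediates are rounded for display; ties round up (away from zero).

+5841.0000 rpm

topology: planetary set — G1 16T / G2 10T / G3 36T, arm = carrier (Willis)
normalise by the input: solve with ω_ring = 1, then scale by 3245 rpm
ring teeth: 16 + 2·10 = 36
16(ω_sun−ω_arm) = −36(ω_ring−ω_arm),  ω_sun = 0, ω_ring = 1
16(0−ω_arm) = −36(1−ω_arm)  ⇒  52·ω_arm = 36  ⇒  ω_arm = 9/13
sun–planet mesh: 16·(0−9/13) = −10·(ω_p−ω_arm)  ⇒  ω_p−ω_arm = 72/65
ω_p = 9/13 + 72/65 = 9/5
scale: ω_p = 9/5 × 3245 rpm = +5841.0000 rpm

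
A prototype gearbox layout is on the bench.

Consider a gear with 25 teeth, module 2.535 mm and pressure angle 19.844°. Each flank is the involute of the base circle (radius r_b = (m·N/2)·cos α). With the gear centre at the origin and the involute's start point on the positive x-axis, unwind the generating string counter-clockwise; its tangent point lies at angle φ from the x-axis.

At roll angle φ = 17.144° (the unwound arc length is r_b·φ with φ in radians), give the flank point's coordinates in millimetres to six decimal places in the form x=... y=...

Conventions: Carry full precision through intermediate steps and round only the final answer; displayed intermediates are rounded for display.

x=31.110484 y=0.263789

single-mesh involute tooth geometry (25T wheel at module 2.535)
pitch radius r_p = m·N/2 = 2.535·25/2 = 31.687500
base radius r_b = r_p·cos α = 31.687500·cos 19.844° = 29.805908
roll angle φ = 17.144° = 0.29921925 rad
x = r_b·(cos φ + φ·sin φ) = 31.110484
y = r_b·(sin φ − φ·cos φ) = 0.263789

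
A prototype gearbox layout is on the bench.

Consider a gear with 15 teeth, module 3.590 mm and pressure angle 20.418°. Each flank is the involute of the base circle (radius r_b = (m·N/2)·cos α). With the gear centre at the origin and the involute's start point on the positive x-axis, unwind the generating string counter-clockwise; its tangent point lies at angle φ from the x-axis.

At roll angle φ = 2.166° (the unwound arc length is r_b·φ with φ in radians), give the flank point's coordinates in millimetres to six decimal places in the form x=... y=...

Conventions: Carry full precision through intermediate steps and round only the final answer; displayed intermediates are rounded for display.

x=25.251392 y=0.000454

single-mesh involute tooth geometry (15T wheel at module 3.590)
pitch radius r_p = m·N/2 = 3.590·15/2 = 26.925000
base radius r_b = r_p·cos α = 26.925000·cos 20.418° = 25.233368
roll angle φ = 2.166° = 0.03780383 rad
x = r_b·(cos φ + φ·sin φ) = 25.251392
y = r_b·(sin φ − φ·cos φ) = 0.000454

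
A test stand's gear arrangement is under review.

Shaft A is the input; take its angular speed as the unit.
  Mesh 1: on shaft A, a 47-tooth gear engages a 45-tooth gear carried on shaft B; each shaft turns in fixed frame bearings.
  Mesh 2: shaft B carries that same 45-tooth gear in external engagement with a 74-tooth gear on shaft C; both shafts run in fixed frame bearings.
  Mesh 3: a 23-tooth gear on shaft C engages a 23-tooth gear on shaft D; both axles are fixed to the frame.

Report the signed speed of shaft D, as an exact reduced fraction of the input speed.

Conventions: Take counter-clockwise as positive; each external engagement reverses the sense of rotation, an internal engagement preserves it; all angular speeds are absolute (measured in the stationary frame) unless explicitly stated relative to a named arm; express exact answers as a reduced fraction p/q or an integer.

3-mesh fixed-axis compound train (all bearings frame-fixed)
mesh 1 [47T→45T]: |ω|/ω_in = 1×47/45 = 47/45, sense flips to −
mesh 2 [45T→74T]: |ω|/ω_in = (47/45)×45/74 = 47/74, sense flips to +
mesh 3 [23T→23T]: |ω|/ω_in = (47/74)×23/23 = 47/74, sense flips to −
signed output speed (× input speed) = -47/74

-47/74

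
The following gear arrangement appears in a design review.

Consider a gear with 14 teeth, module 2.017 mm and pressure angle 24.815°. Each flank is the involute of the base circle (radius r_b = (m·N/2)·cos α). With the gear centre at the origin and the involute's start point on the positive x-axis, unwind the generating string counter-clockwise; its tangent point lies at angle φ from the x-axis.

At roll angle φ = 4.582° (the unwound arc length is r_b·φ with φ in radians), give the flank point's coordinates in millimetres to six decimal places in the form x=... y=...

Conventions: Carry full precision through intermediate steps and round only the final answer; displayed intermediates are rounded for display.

topology: single-mesh involute geometry — m = 2.017, N = 14
pitch radius r_p = m·N/2 = 2.017·14/2 = 14.119000
base radius r_b = r_p·cos α = 14.119000·cos 24.815° = 12.815359
roll angle φ = 4.582° = 0.07997099 rad
x = r_b·(cos φ + φ·sin φ) = 12.856273
y = r_b·(sin φ − φ·cos φ) = 0.002183

x=12.856273 y=0.002183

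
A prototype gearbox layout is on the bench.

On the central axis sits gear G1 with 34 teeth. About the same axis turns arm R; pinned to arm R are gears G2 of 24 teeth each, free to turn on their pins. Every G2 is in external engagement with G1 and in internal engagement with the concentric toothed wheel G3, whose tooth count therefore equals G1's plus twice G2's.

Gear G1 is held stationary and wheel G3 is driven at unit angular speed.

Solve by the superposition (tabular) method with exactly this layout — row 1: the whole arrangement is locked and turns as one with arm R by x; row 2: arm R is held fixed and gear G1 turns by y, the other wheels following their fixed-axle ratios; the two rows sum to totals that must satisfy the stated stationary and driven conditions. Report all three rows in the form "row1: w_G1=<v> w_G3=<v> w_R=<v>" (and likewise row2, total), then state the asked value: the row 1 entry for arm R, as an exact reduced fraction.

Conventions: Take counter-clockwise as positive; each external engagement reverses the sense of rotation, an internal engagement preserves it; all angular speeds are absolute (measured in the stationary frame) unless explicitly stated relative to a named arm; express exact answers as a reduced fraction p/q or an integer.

row1: w_G1=41/58 w_G3=41/58 w_R=41/58
row2: w_G1=-41/58 w_G3=17/58 w_R=0
total: w_G1=0 w_G3=1 w_R=41/58
asked value: 41/58

class = planetary set [G3 = 34+2·24 = 82; Willis about the carrier]
row 1: whole set turns with the arm by x
superposition row 2 [arm held]: sun y, ring −(34/82)·y, arm 0
boundary: total ω_sun = x + y = 0 and total ω_ring = x − (34/82)·y = 1  ⇒  y = -41/58, x = 41/58
row 2 ring = −(34/82)·(-41/58) = 17/58
totals (row 1 + row 2): sun 41/58 + (-41/58) = 0, ring 41/58 + 17/58 = 1, arm 41/58 + 0 = 41/58
asked cell (row1, arm) = 41/58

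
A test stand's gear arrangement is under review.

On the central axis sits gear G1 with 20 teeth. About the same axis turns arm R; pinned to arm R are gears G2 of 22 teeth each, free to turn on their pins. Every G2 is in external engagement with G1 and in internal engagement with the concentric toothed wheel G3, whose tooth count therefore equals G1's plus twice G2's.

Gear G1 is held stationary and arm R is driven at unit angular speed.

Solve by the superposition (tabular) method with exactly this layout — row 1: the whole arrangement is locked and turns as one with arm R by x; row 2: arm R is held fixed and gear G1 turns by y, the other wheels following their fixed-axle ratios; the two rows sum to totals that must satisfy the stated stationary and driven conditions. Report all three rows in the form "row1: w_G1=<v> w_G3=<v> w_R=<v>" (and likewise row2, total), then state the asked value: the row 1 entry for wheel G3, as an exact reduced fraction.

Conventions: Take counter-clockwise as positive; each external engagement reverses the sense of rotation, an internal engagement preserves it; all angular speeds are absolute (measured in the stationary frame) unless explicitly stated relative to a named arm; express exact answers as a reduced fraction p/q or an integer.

recognized (axles ride arm R): planetary set, 20/22/64 teeth
row 1: whole set turns with the arm by x
row 2 (arm held, sun turns y): ω_ring = −(20/64)·y, ω_arm = 0
boundary: total ω_sun = x + y = 0 and total ω_arm = x = 1  ⇒  y = -1, x = 1
row 2 ring = −(20/64)·(-1) = 5/16
totals (row 1 + row 2): sun 1 + (-1) = 0, ring 1 + 5/16 = 21/16, arm 1 + 0 = 1
asked cell (row1, ring) = 1

row1: w_G1=1 w_G3=1 w_R=1
row2: w_G1=-1 w_G3=5/16 w_R=0
total: w_G1=0 w_G3=21/16 w_R=1
asked value: 1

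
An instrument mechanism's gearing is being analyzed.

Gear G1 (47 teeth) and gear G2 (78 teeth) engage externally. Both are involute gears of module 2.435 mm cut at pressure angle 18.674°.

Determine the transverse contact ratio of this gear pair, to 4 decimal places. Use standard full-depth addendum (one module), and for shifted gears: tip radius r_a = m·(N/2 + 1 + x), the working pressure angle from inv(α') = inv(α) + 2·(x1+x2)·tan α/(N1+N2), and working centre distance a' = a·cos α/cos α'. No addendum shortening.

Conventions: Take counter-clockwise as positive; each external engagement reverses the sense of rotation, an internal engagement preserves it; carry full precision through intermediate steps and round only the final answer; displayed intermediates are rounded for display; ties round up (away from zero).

class = single-mesh tooth geometry [involute pair 47T × 78T, m = 2.435]
base radii: r_b1 = 54.210060, r_b2 = 89.965631
tip radii: r_a1 = 59.657500, r_a2 = 97.400000
no profile shift: α' = α, a' = a
action lengths: √(r_a1²−r_b1²) = 24.905556, √(r_a2²−r_b2²) = 37.322181
base pitch p_b = π·m·cos α = 7.247061
CR = (24.905556 + 37.322181 − 152.187500·sin 18.67400°)/7.247061 = 1.862806
contact ratio ≈ 1.8628

1.8628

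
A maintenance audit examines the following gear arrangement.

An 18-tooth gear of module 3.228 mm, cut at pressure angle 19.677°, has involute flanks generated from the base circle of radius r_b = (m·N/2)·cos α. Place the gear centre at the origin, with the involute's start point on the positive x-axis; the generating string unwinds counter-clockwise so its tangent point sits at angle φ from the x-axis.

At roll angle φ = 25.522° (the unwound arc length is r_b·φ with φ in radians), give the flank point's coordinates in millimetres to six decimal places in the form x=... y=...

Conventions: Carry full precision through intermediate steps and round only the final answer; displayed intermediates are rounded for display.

class = single-mesh tooth geometry [base-circle involute, m = 3.228, 18T]
pitch radius r_p = m·N/2 = 3.228·18/2 = 29.052000
base radius r_b = r_p·cos α = 29.052000·cos 19.677° = 27.355531
roll angle φ = 25.522° = 0.44544293 rad
x = r_b·(cos φ + φ·sin φ) = 29.936318
y = r_b·(sin φ − φ·cos φ) = 0.790057

x=29.936318 y=0.790057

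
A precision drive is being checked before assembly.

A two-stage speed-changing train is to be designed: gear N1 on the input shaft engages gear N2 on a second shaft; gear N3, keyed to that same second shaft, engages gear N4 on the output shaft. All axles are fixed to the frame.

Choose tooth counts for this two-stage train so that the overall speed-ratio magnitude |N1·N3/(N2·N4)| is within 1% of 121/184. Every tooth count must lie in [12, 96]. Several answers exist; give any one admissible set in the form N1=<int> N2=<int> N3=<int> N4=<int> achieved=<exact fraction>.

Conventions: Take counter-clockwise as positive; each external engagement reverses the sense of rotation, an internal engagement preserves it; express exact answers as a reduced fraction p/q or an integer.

design class (target 121/184): fixed-axis compound train
target = 121/184 in lowest terms: an exact hit needs N1·N3 = k·121 and N2·N4 = k·184 for one integer k, every count in [12, 96]; additionally prefer no 1:1 stage (N1 ≠ N2, N3 ≠ N4)
k = 1…3: no 1:1-free in-range split of k·121 and k·184 into factor pairs; take k = 4
k = 4: N1·N3 = 484 = 22·22, N2·N4 = 736 = 16·46
achieved = 22·22/(16·46) = 121/184; |achieved − target| = 0 ≤ 121/18400 ✓

N1=22 N2=16 N3=22 N4=46 achieved=121/184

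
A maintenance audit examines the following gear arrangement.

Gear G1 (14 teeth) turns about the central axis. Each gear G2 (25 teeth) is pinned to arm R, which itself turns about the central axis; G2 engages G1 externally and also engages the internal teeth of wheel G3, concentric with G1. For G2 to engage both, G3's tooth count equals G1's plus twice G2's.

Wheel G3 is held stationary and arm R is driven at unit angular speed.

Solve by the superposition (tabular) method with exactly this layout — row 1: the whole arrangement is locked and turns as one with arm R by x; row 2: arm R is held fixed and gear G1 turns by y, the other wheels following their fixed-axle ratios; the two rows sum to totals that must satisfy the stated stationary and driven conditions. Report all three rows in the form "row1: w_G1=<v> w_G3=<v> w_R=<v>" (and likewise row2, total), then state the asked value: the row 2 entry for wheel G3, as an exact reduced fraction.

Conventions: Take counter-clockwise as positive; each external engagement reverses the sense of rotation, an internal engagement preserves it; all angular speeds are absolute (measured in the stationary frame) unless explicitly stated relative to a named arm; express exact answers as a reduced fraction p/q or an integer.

planetary set (14T centre, 25T on arm, 64T internal) — Willis relation
superposition row 1 [locked train]: every member turns x
row 2 (arm held, sun turns y): ω_ring = −(14/64)·y, ω_arm = 0
boundary: total ω_ring = x − (14/64)·y = 0 and total ω_arm = x = 1  ⇒  y = 32/7, x = 1
row 2 ring = −(14/64)·32/7 = -1
totals (row 1 + row 2): sun 1 + 32/7 = 39/7, ring 1 + (-1) = 0, arm 1 + 0 = 1
asked cell (row2, ring) = -1

row1: w_G1=1 w_G3=1 w_R=1
row2: w_G1=32/7 w_G3=-1 w_R=0
total: w_G1=39/7 w_G3=0 w_R=1
asked value: -1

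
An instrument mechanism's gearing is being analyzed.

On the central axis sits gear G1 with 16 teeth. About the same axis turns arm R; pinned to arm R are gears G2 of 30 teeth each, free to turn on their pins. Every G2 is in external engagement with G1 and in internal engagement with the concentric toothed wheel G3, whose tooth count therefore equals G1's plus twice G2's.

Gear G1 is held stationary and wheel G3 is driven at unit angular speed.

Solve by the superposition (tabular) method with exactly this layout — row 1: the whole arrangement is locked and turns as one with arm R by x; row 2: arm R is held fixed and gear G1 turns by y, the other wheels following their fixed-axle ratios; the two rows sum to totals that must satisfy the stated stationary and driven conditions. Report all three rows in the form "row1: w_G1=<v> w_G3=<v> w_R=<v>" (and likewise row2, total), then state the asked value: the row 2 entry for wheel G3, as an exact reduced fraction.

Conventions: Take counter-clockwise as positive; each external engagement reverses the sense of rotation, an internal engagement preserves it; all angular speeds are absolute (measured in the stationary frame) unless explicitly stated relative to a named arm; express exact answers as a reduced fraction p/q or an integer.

row1: w_G1=19/23 w_G3=19/23 w_R=19/23
row2: w_G1=-19/23 w_G3=4/23 w_R=0
total: w_G1=0 w_G3=1 w_R=19/23
asked value: 4/23

recognized (axles ride arm R): planetary set, 16/30/76 teeth
row 1 — lock + rotate with arm: ω_sun = ω_ring = ω_arm = x
row 2: sun turns y, ring = −(16/76)·y, arm 0
boundary: total ω_sun = x + y = 0 and total ω_ring = x − (16/76)·y = 1  ⇒  y = -19/23, x = 19/23
row 2 ring = −(16/76)·(-19/23) = 4/23
totals (row 1 + row 2): sun 19/23 + (-19/23) = 0, ring 19/23 + 4/23 = 1, arm 19/23 + 0 = 19/23
asked cell (row2, ring) = 4/23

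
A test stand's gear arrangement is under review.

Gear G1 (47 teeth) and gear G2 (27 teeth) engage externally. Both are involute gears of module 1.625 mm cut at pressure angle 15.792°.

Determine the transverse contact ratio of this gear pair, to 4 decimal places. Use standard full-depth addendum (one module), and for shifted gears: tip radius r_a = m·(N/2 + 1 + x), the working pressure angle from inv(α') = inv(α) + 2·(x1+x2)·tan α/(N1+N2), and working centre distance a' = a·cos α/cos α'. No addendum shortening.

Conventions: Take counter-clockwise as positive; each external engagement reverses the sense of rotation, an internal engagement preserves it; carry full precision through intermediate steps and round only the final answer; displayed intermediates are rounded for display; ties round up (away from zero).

1.9190

class = single-mesh tooth geometry [involute pair 47T × 27T, m = 1.625]
base radii: r_b1 = 36.746151, r_b2 = 21.109491
tip radii: r_a1 = 39.812500, r_a2 = 23.562500
no profile shift: α' = α, a' = a
action lengths: √(r_a1²−r_b1²) = 15.321734, √(r_a2²−r_b2²) = 10.468085
base pitch p_b = π·m·cos α = 4.912402
CR = (15.321734 + 10.468085 − 60.125000·sin 15.79200°)/4.912402 = 1.919030
contact ratio ≈ 1.9190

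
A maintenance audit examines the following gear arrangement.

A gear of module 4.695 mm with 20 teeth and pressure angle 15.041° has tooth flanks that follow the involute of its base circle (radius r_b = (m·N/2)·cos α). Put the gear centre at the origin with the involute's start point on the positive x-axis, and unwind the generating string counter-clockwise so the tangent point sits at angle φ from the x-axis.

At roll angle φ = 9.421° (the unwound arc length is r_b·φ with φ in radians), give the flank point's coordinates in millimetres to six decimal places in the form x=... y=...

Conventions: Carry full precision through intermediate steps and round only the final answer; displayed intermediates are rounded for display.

x=45.950309 y=0.067007

class = single-mesh tooth geometry [base-circle involute, m = 4.695, 20T]
pitch radius r_p = m·N/2 = 4.695·20/2 = 46.950000
base radius r_b = r_p·cos α = 46.950000·cos 15.041° = 45.341510
roll angle φ = 9.421° = 0.16442747 rad
x = r_b·(cos φ + φ·sin φ) = 45.950309
y = r_b·(sin φ − φ·cos φ) = 0.067007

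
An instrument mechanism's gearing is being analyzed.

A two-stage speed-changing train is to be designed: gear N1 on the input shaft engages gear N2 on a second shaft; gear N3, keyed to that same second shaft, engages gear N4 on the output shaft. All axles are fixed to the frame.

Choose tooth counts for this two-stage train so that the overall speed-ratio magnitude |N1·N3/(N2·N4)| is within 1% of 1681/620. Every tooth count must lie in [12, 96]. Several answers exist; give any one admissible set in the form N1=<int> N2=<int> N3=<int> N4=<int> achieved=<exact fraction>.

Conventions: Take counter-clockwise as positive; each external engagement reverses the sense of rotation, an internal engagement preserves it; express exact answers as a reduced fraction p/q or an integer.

N1=41 N2=20 N3=41 N4=31 achieved=1681/620

topology: fixed-axis compound train — 2 stages, target 1681/620
target = 1681/620 in lowest terms: an exact hit needs N1·N3 = k·1681 and N2·N4 = k·620 for one integer k, every count in [12, 96]; additionally prefer no 1:1 stage (N1 ≠ N2, N3 ≠ N4)
k = 1: N1·N3 = 1681 = 41·41, N2·N4 = 620 = 20·31
achieved = 41·41/(20·31) = 1681/620; |achieved − target| = 0 ≤ 1681/62000 ✓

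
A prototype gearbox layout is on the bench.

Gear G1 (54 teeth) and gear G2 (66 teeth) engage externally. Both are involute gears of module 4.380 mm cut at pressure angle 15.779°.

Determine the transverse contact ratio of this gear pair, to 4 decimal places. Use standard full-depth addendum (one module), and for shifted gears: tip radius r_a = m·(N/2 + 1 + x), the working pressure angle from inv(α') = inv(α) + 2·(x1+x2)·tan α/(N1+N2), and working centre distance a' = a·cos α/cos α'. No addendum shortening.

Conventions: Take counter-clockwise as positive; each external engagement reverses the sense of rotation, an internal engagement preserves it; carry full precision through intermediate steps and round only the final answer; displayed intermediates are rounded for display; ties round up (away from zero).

topology: single-mesh involute geometry — m = 4.380, 54T/66T pair
base radii: r_b1 = 113.803694, r_b2 = 139.093404
tip radii: r_a1 = 122.640000, r_a2 = 148.920000
no profile shift: α' = α, a' = a
action lengths: √(r_a1²−r_b1²) = 45.708739, √(r_a2²−r_b2²) = 53.199543
base pitch p_b = π·m·cos α = 13.241661
CR = (45.708739 + 53.199543 − 262.800000·sin 15.77900°)/13.241661 = 2.072680
contact ratio ≈ 2.0727

2.0727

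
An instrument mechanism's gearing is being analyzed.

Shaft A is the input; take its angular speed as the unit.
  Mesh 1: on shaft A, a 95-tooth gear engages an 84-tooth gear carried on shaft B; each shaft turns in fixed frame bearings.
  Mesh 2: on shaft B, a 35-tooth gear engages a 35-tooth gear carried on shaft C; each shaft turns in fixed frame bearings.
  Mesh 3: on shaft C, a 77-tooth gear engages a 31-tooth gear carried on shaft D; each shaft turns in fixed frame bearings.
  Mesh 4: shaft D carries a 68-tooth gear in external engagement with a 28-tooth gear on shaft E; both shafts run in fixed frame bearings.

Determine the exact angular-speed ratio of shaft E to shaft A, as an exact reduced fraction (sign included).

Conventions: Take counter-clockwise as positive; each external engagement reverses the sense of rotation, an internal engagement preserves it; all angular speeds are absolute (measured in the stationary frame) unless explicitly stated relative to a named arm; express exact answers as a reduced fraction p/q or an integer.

17765/2604

class = fixed-axis compound train [4 meshes; 4 ratios multiply, 4 sense flips]
mesh 1 [95T→84T]: running ratio 95/84, sense −
mesh 2 [35T→35T]: running ratio 95/84, sense +
mesh 3 [77T→31T]: running ratio 1045/372, sense −
mesh 4 [68T→28T]: running ratio 17765/2604, sense +
ω_out/ω_in = 17765/2604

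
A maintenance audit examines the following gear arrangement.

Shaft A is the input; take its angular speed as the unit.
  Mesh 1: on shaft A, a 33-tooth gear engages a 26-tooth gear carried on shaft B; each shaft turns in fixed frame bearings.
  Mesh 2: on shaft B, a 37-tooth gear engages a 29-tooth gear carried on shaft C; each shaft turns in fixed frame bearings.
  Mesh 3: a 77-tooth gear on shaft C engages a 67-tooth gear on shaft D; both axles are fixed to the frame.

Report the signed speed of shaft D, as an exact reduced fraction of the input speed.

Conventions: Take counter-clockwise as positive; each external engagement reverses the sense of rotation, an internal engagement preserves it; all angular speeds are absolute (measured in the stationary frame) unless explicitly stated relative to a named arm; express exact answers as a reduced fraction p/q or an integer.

-94017/50518

3-mesh fixed-axis compound train (all bearings frame-fixed)
mesh 1 [33T→26T]: |ω|/ω_in = 1×33/26 = 33/26, sense flips to −
mesh 2 [37T→29T]: |ω|/ω_in = (33/26)×37/29 = 1221/754, sense flips to +
mesh 3 [77T→67T]: |ω|/ω_in = (1221/754)×77/67 = 94017/50518, sense flips to −
signed output speed (× input speed) = -94017/50518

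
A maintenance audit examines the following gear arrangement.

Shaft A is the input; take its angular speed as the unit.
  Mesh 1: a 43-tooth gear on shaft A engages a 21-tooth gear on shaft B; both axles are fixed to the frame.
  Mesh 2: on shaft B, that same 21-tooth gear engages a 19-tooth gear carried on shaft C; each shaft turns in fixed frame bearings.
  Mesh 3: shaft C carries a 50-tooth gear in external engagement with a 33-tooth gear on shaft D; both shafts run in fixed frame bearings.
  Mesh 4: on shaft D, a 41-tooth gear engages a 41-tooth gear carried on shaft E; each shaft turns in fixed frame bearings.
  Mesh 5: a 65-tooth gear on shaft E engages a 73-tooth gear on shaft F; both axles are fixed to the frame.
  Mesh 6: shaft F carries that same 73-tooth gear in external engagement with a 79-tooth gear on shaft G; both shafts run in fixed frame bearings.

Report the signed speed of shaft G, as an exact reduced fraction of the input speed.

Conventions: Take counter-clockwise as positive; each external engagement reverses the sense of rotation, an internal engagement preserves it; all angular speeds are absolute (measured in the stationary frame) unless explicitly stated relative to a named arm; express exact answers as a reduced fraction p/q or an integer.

6-mesh fixed-axis compound train (all bearings frame-fixed)
mesh 1 [43T→21T]: |ω|/ω_in = 1×43/21 = 43/21, sense flips to −
mesh 2 [21T→19T]: |ω|/ω_in = (43/21)×21/19 = 43/19, sense flips to +
mesh 3 [50T→33T]: |ω|/ω_in = (43/19)×50/33 = 2150/627, sense flips to −
mesh 4 [41T→41T]: |ω|/ω_in = (2150/627)×41/41 = 2150/627, sense flips to +
mesh 5 [65T→73T]: |ω|/ω_in = (2150/627)×65/73 = 139750/45771, sense flips to −
mesh 6 [73T→79T]: |ω|/ω_in = (139750/45771)×73/79 = 139750/49533, sense flips to +
signed output speed (× input speed) = 139750/49533

139750/49533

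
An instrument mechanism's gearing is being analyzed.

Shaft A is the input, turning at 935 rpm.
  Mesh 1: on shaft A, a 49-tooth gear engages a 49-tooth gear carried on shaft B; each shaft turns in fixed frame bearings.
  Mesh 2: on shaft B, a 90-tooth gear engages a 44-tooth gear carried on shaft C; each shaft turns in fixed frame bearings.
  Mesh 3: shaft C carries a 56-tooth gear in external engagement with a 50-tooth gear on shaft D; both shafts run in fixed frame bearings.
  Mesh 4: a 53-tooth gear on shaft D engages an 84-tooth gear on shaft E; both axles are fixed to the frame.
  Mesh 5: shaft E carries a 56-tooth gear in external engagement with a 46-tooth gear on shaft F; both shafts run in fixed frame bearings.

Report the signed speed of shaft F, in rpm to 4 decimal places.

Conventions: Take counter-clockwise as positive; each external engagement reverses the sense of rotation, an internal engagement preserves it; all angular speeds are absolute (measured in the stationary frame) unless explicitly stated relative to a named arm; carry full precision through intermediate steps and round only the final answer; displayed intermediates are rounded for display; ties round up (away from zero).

recognized (6 fixed axles, 5 meshes): fixed-axis compound train
mesh 1 [49T→49T]: ω = 935.0000×49/49 = 935.0000 rpm, sense flips to −
mesh 2 [90T→44T]: ω = 935.0000×90/44 = 1912.5000 rpm, sense flips to +
mesh 3 [56T→50T]: ω = 1912.5000×56/50 = 2142.0000 rpm, sense flips to −
mesh 4 [53T→84T]: ω = 2142.0000×53/84 = 1351.5000 rpm, sense flips to +
mesh 5 [56T→46T]: ω = 1351.5000×56/46 = 1645.3043 rpm, sense flips to −
signed output speed = -1645.3043 rpm

-1645.3043 rpm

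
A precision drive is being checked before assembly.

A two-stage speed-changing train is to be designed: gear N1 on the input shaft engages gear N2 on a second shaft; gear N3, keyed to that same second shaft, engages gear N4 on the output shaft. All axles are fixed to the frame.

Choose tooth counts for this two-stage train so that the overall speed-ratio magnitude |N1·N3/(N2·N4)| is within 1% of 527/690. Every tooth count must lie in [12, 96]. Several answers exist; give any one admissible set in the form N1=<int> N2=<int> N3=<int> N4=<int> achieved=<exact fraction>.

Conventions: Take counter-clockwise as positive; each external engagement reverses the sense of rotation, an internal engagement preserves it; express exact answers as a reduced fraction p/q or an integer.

N1=17 N2=15 N3=31 N4=46 achieved=527/690

design class (target 527/690): fixed-axis compound train
target = 527/690 in lowest terms: an exact hit needs N1·N3 = k·527 and N2·N4 = k·690 for one integer k, every count in [12, 96]; additionally prefer no 1:1 stage (N1 ≠ N2, N3 ≠ N4)
k = 1: N1·N3 = 527 = 17·31, N2·N4 = 690 = 15·46
achieved = 17·31/(15·46) = 527/690; |achieved − target| = 0 ≤ 527/69000 ✓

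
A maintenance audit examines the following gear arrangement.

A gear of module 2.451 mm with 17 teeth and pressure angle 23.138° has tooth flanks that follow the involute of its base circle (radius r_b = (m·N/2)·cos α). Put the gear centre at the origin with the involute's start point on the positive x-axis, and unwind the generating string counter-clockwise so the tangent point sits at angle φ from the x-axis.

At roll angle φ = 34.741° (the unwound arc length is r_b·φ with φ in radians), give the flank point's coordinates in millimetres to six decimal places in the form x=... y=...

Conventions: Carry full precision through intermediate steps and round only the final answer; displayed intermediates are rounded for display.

recognized (one wheel, involute flank): single-mesh tooth geometry, m = 2.451, N = 17
pitch radius r_p = m·N/2 = 2.451·17/2 = 20.833500
base radius r_b = r_p·cos α = 20.833500·cos 23.138° = 19.157676
roll angle φ = 34.741° = 0.60634484 rad
x = r_b·(cos φ + φ·sin φ) = 22.362234
y = r_b·(sin φ − φ·cos φ) = 1.371920

x=22.362234 y=1.371920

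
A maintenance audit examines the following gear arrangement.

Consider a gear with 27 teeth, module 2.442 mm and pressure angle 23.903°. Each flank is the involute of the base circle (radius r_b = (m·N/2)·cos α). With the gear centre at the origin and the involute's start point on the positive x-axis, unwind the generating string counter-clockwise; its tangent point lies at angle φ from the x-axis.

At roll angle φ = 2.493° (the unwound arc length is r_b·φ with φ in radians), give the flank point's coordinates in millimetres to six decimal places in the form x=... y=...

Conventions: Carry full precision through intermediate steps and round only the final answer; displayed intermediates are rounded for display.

topology: single-mesh involute geometry — m = 2.442, N = 27
pitch radius r_p = m·N/2 = 2.442·27/2 = 32.967000
base radius r_b = r_p·cos α = 32.967000·cos 23.903° = 30.139511
roll angle φ = 2.493° = 0.04351106 rad
x = r_b·(cos φ + φ·sin φ) = 30.168028
y = r_b·(sin φ − φ·cos φ) = 0.000827

x=30.168028 y=0.000827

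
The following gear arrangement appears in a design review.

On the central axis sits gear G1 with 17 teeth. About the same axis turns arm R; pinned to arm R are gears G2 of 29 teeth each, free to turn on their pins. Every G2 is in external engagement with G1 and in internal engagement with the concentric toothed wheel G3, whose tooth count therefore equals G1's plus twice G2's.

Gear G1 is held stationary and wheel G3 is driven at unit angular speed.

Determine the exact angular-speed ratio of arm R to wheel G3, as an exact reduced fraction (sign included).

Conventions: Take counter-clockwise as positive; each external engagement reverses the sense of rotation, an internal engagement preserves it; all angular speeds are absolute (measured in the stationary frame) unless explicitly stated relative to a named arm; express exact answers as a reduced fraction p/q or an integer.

recognized (axles ride arm R): planetary set, 17/29/75 teeth
ring teeth: 17 + 2·29 = 75
17(ω_sun−ω_arm) = −75(ω_ring−ω_arm),  ω_sun = 0, ω_ring = 1
17(0−ω_arm) = −75(1−ω_arm)  ⇒  92·ω_arm = 75  ⇒  ω_arm = 75/92
ω_out/ω_in = 75/92

75/92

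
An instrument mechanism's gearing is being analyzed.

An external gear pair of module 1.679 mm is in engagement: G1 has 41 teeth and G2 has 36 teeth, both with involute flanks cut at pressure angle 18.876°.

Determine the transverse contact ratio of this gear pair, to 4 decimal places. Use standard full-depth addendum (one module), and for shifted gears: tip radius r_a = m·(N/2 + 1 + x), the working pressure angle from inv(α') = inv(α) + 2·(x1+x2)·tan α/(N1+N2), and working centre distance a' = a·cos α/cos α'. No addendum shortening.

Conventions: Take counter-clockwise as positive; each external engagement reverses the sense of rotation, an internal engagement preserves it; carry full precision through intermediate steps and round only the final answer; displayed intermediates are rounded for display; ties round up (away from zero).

topology: single-mesh involute geometry — m = 1.679, 41T/36T pair
base radii: r_b1 = 32.568452, r_b2 = 28.596690
tip radii: r_a1 = 36.098500, r_a2 = 31.901000
no profile shift: α' = α, a' = a
action lengths: √(r_a1²−r_b1²) = 15.569124, √(r_a2²−r_b2²) = 14.138710
base pitch p_b = π·m·cos α = 4.991064
CR = (15.569124 + 14.138710 − 64.641500·sin 18.87600°)/4.991064 = 1.762138
contact ratio ≈ 1.7621

1.7621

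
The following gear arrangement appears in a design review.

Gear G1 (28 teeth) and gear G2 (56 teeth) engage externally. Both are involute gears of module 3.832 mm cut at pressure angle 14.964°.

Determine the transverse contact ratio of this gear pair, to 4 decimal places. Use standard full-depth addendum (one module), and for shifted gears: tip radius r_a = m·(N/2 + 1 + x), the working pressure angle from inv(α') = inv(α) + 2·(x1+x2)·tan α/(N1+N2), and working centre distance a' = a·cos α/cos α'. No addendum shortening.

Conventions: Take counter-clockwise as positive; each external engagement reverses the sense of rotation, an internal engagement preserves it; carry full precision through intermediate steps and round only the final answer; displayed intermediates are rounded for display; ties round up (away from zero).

2.0080

recognized (one external pair, fixed centres): single-mesh tooth geometry, m = 3.832, N1 = 28, N2 = 56
base radii: r_b1 = 51.828703, r_b2 = 103.657406
tip radii: r_a1 = 57.480000, r_a2 = 111.128000
no profile shift: α' = α, a' = a
action lengths: √(r_a1²−r_b1²) = 24.854295, √(r_a2²−r_b2²) = 40.057142
base pitch p_b = π·m·cos α = 11.630334
CR = (24.854295 + 40.057142 − 160.944000·sin 14.96400°)/11.630334 = 2.008004
contact ratio ≈ 2.0080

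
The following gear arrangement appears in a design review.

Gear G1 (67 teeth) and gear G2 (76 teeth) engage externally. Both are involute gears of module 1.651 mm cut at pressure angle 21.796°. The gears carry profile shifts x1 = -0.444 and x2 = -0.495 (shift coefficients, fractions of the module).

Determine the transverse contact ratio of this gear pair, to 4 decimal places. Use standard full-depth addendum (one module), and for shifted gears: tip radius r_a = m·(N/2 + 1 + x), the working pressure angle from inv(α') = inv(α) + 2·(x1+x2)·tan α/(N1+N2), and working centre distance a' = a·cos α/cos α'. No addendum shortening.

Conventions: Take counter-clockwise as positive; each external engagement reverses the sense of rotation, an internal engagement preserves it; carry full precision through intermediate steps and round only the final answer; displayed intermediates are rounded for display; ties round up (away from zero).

1.8893

single-mesh involute tooth geometry (67T engaging 76T at module 1.651)
base radii: r_b1 = 51.354592, r_b2 = 58.252970
tip radii: r_a1 = 56.226456, r_a2 = 63.571755
inv(α') = inv(21.796°) + 2·(-0.444-0.495)·tan α/(67+76) = 0.01422681  ⇒  α' = 19.70216°
a' = a·cos α / cos α' = 118.0465·cos 21.796°/cos 19.70216° = 116.423232
action lengths: √(r_a1²−r_b1²) = 22.893672, √(r_a2²−r_b2²) = 25.455048
base pitch p_b = π·m·cos α = 4.815976
CR = (22.893672 + 25.455048 − 116.423232·sin 19.70216°)/4.815976 = 1.889309
contact ratio ≈ 1.8893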